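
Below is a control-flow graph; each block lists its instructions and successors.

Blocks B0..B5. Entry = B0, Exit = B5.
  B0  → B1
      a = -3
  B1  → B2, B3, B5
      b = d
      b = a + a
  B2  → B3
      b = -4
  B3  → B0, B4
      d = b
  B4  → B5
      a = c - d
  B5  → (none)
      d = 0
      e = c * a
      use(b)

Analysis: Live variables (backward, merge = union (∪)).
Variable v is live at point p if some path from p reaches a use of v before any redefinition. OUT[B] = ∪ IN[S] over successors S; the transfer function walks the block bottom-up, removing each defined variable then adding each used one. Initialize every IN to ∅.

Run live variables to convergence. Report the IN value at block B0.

Answer: {c, d}

Working:
Per-block solution:
  B0:   IN={c, d}   OUT={a, c, d}
  B1:   IN={a, c, d}   OUT={a, b, c}
  B2:   IN={c}   OUT={b, c}
  B3:   IN={b, c}   OUT={b, c, d}
  B4:   IN={b, c, d}   OUT={a, b, c}
  B5:   IN={a, b, c}   OUT={}

Merge at B0: OUT[B0] = IN[B1] = {a, c, d}
Applying B0's transfer function to that OUT value gives IN[B0] (row B0 above).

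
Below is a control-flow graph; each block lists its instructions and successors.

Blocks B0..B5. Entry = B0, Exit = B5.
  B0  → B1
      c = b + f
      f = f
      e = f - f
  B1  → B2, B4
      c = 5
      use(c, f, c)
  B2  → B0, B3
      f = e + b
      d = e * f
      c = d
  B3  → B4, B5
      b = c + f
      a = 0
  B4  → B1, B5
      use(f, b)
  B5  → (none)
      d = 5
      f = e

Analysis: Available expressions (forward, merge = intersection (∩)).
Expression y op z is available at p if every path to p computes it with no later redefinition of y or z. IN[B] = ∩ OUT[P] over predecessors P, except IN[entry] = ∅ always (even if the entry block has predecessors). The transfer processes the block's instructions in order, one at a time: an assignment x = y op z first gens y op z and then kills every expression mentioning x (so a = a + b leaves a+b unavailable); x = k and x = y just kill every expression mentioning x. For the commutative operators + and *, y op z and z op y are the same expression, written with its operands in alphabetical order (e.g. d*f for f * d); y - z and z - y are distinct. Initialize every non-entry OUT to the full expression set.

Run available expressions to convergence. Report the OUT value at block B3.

Converged values:
  B0: | IN={} | OUT={f-f}
  B1: | IN={} | OUT={}
  B2: | IN={} | OUT={b+e, e*f}
  B3: | IN={b+e, e*f} | OUT={c+f, e*f}
  B4: | IN={} | OUT={}
  B5: | IN={} | OUT={}

Merge at B3: IN[B3] = OUT[B2] = {b+e, e*f}
Applying B3's transfer function to that IN value gives OUT[B3] (row B3 above).

Answer: {c+f, e*f}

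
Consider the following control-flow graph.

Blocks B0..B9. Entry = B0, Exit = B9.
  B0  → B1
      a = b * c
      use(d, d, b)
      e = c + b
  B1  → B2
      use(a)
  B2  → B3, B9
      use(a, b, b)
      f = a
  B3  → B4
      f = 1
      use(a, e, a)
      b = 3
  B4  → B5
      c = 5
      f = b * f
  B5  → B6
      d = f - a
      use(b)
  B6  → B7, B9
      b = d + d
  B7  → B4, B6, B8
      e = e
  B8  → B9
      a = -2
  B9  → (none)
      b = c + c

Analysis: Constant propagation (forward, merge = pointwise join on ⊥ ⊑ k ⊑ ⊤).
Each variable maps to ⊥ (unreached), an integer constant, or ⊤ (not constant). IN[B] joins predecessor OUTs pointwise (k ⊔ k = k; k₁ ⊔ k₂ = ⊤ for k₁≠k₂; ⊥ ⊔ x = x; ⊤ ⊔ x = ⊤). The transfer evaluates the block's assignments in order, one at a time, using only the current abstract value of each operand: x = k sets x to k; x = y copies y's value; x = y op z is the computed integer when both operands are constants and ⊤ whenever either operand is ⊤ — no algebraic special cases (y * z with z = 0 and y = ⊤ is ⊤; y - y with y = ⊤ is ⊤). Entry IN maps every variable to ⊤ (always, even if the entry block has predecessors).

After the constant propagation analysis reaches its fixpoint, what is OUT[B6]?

Answer: {a: ⊤, b: ⊤, c: 5, d: ⊤, e: ⊤, f: ⊤}

Working:
Converged values:
  B0:   IN=(all ⊤)   OUT=(all ⊤)
  B1:   IN=(all ⊤)   OUT=(all ⊤)
  B2:   IN=(all ⊤)   OUT=(all ⊤)
  B3:   IN=(all ⊤)   OUT={b:3, f:1; rest ⊤}
  B4:   IN=(all ⊤)   OUT={c:5; rest ⊤}
  B5:   IN={c:5; rest ⊤}   OUT={c:5; rest ⊤}
  B6:   IN={c:5; rest ⊤}   OUT={c:5; rest ⊤}
  B7:   IN={c:5; rest ⊤}   OUT={c:5; rest ⊤}
  B8:   IN={c:5; rest ⊤}   OUT={a:-2, c:5; rest ⊤}
  B9:   IN=(all ⊤)   OUT=(all ⊤)

Merge at B6: IN[B6] = OUT[B5] ⊔ OUT[B7] = {a: ⊤, b: ⊤, c: 5, d: ⊤, e: ⊤, f: ⊤}
Applying B6's transfer function to that IN value gives OUT[B6] (row B6 above).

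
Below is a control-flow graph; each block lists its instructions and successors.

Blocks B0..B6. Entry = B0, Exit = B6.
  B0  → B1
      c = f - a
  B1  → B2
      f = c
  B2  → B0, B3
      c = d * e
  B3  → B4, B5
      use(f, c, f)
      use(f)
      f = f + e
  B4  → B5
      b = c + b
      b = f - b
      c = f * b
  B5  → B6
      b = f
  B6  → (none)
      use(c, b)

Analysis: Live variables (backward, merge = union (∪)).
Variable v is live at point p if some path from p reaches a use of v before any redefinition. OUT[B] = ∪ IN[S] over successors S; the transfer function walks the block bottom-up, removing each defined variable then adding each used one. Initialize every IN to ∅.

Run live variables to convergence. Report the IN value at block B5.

Answer: {c, f}

Derivation:
Converged values:
  B0: | IN={a, b, d, e, f} | OUT={a, b, c, d, e}
  B1: | IN={a, b, c, d, e} | OUT={a, b, d, e, f}
  B2: | IN={a, b, d, e, f} | OUT={a, b, c, d, e, f}
  B3: | IN={b, c, e, f} | OUT={b, c, f}
  B4: | IN={b, c, f} | OUT={c, f}
  B5: | IN={c, f} | OUT={b, c}
  B6: | IN={b, c} | OUT={}

Merge at B5: OUT[B5] = IN[B6] = {b, c}
Applying B5's transfer function to that OUT value gives IN[B5] (row B5 above).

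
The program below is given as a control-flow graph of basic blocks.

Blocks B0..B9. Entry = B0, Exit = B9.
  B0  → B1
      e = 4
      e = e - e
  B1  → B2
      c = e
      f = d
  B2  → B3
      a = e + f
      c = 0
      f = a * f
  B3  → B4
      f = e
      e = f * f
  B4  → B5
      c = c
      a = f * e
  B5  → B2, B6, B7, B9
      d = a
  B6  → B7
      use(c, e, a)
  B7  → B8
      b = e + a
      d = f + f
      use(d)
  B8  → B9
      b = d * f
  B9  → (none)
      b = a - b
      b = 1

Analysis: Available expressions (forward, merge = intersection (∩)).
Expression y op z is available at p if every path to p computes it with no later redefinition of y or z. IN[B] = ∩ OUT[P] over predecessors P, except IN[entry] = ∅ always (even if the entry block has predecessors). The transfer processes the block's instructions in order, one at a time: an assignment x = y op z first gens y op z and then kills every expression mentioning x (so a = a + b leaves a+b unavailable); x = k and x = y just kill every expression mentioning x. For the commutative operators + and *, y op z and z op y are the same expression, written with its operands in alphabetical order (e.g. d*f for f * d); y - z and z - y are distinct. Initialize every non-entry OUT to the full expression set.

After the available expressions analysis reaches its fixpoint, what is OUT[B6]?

Per-block solution:
  B0: | IN={} | OUT={}
  B1: | IN={} | OUT={}
  B2: | IN={} | OUT={}
  B3: | IN={} | OUT={f*f}
  B4: | IN={f*f} | OUT={e*f, f*f}
  B5: | IN={e*f, f*f} | OUT={e*f, f*f}
  B6: | IN={e*f, f*f} | OUT={e*f, f*f}
  B7: | IN={e*f, f*f} | OUT={a+e, e*f, f*f, f+f}
  B8: | IN={a+e, e*f, f*f, f+f} | OUT={a+e, d*f, e*f, f*f, f+f}
  B9: | IN={e*f, f*f} | OUT={e*f, f*f}

Merge at B6: IN[B6] = OUT[B5] = {e*f, f*f}
Applying B6's transfer function to that IN value gives OUT[B6] (row B6 above).

Answer: {e*f, f*f}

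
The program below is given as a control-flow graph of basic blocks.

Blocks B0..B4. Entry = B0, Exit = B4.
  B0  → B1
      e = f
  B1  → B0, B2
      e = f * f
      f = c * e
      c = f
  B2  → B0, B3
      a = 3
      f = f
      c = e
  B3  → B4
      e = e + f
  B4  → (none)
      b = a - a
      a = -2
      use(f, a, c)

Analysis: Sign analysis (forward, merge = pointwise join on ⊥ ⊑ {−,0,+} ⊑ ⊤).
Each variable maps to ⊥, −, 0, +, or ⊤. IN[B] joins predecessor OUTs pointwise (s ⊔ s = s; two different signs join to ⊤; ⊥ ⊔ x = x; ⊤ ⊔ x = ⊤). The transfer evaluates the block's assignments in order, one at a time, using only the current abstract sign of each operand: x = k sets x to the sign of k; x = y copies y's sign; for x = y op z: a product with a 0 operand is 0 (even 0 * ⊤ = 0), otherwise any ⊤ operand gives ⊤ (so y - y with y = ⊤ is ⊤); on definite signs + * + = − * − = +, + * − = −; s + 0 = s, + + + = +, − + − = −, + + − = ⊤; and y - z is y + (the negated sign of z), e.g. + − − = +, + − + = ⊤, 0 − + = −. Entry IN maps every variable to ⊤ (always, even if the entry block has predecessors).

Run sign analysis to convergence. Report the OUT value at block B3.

Answer: {a: +, b: ⊤, c: ⊤, d: ⊤, e: ⊤, f: ⊤}

Trace:
Fixpoint table:
  B0: | IN=(all ⊤) | OUT=(all ⊤)
  B1: | IN=(all ⊤) | OUT=(all ⊤)
  B2: | IN=(all ⊤) | OUT={a:+; rest ⊤}
  B3: | IN={a:+; rest ⊤} | OUT={a:+; rest ⊤}
  B4: | IN={a:+; rest ⊤} | OUT={a:-; rest ⊤}

Merge at B3: IN[B3] = OUT[B2] = {a: +, b: ⊤, c: ⊤, d: ⊤, e: ⊤, f: ⊤}
Applying B3's transfer function to that IN value gives OUT[B3] (row B3 above).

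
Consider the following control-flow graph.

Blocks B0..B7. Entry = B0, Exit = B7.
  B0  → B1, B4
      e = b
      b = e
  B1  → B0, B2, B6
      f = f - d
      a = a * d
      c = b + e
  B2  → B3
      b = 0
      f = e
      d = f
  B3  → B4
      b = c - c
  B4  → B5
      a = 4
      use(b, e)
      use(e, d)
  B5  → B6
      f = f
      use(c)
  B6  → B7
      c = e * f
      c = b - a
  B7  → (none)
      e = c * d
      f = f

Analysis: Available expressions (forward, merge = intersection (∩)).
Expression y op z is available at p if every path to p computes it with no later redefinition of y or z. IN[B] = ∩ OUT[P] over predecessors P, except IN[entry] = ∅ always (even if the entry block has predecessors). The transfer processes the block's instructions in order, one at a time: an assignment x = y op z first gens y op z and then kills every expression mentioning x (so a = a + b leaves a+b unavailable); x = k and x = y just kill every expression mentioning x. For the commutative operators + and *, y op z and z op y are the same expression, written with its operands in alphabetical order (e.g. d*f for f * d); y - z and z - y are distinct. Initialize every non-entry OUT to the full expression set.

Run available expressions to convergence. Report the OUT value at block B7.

Converged values:
  B0:   IN={}   OUT={}
  B1:   IN={}   OUT={b+e}
  B2:   IN={b+e}   OUT={}
  B3:   IN={}   OUT={c-c}
  B4:   IN={}   OUT={}
  B5:   IN={}   OUT={}
  B6:   IN={}   OUT={b-a, e*f}
  B7:   IN={b-a, e*f}   OUT={b-a, c*d}

Merge at B7: IN[B7] = OUT[B6] = {b-a, e*f}
Applying B7's transfer function to that IN value gives OUT[B7] (row B7 above).

Answer: {b-a, c*d}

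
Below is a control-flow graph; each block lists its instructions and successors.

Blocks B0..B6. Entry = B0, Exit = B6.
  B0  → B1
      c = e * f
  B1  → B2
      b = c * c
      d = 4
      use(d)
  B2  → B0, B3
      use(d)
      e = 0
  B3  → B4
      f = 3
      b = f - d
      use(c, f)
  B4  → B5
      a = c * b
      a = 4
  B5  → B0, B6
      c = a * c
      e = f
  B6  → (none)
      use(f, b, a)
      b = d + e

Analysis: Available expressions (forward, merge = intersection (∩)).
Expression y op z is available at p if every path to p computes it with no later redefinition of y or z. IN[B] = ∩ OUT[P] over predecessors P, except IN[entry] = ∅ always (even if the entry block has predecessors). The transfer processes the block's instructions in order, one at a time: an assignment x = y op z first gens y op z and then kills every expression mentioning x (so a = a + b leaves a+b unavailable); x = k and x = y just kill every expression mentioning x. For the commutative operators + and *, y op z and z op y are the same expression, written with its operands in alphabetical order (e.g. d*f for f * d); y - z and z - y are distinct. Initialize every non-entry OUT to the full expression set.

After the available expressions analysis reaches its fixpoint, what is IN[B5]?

Answer: {b*c, c*c, f-d}

Trace:
Converged values:
  B0:  IN={}  OUT={e*f}
  B1:  IN={e*f}  OUT={c*c, e*f}
  B2:  IN={c*c, e*f}  OUT={c*c}
  B3:  IN={c*c}  OUT={c*c, f-d}
  B4:  IN={c*c, f-d}  OUT={b*c, c*c, f-d}
  B5:  IN={b*c, c*c, f-d}  OUT={f-d}
  B6:  IN={f-d}  OUT={d+e, f-d}

Merge at B5: IN[B5] = OUT[B4] = {b*c, c*c, f-d}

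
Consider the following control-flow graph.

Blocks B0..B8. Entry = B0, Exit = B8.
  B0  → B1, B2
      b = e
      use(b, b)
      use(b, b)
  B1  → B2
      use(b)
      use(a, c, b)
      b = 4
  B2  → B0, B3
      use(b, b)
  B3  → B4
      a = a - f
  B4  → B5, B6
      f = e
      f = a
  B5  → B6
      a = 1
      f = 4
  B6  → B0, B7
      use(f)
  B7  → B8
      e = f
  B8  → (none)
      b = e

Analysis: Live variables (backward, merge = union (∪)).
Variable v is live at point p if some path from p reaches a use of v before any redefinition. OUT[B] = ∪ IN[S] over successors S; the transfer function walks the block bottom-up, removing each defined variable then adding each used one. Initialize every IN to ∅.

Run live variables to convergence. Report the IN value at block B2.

Answer: {a, b, c, e, f}

Working:
Fixpoint table:
  B0:  IN={a, c, e, f}  OUT={a, b, c, e, f}
  B1:  IN={a, b, c, e, f}  OUT={a, b, c, e, f}
  B2:  IN={a, b, c, e, f}  OUT={a, c, e, f}
  B3:  IN={a, c, e, f}  OUT={a, c, e}
  B4:  IN={a, c, e}  OUT={a, c, e, f}
  B5:  IN={c, e}  OUT={a, c, e, f}
  B6:  IN={a, c, e, f}  OUT={a, c, e, f}
  B7:  IN={f}  OUT={e}
  B8:  IN={e}  OUT={}

Merge at B2: OUT[B2] = IN[B0] ⊔ IN[B3] = {a, c, e, f}
Applying B2's transfer function to that OUT value gives IN[B2] (row B2 above).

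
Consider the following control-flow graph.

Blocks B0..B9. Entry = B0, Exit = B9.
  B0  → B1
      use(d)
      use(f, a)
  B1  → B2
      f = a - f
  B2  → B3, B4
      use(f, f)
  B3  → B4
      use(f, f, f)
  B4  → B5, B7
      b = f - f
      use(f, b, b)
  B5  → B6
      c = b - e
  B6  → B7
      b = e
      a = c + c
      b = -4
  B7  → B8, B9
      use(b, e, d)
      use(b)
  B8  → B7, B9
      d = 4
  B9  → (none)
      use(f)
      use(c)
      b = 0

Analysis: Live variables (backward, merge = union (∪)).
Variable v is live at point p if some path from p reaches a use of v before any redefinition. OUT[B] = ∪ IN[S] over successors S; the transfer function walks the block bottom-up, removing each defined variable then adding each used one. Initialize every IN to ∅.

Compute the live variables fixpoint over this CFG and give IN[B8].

Per-block solution:
  B0: | IN={a, c, d, e, f} | OUT={a, c, d, e, f}
  B1: | IN={a, c, d, e, f} | OUT={c, d, e, f}
  B2: | IN={c, d, e, f} | OUT={c, d, e, f}
  B3: | IN={c, d, e, f} | OUT={c, d, e, f}
  B4: | IN={c, d, e, f} | OUT={b, c, d, e, f}
  B5: | IN={b, d, e, f} | OUT={c, d, e, f}
  B6: | IN={c, d, e, f} | OUT={b, c, d, e, f}
  B7: | IN={b, c, d, e, f} | OUT={b, c, e, f}
  B8: | IN={b, c, e, f} | OUT={b, c, d, e, f}
  B9: | IN={c, f} | OUT={}

Merge at B8: OUT[B8] = IN[B7] ⊔ IN[B9] = {b, c, d, e, f}
Applying B8's transfer function to that OUT value gives IN[B8] (row B8 above).

Answer: {b, c, e, f}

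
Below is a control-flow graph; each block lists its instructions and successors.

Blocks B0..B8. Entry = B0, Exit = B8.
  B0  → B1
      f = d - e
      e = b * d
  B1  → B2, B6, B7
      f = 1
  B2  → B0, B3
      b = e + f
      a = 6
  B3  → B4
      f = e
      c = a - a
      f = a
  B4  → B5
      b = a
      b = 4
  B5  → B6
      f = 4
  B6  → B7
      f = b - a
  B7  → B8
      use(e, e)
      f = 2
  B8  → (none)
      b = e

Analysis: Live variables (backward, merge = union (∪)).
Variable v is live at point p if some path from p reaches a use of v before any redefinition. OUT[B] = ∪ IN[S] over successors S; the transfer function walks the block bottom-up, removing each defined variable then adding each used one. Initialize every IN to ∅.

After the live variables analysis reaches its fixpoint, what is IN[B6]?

Per-block solution:
  B0: | IN={a, b, d, e} | OUT={a, b, d, e}
  B1: | IN={a, b, d, e} | OUT={a, b, d, e, f}
  B2: | IN={d, e, f} | OUT={a, b, d, e}
  B3: | IN={a, e} | OUT={a, e}
  B4: | IN={a, e} | OUT={a, b, e}
  B5: | IN={a, b, e} | OUT={a, b, e}
  B6: | IN={a, b, e} | OUT={e}
  B7: | IN={e} | OUT={e}
  B8: | IN={e} | OUT={}

Merge at B6: OUT[B6] = IN[B7] = {e}
Applying B6's transfer function to that OUT value gives IN[B6] (row B6 above).

Answer: {a, b, e}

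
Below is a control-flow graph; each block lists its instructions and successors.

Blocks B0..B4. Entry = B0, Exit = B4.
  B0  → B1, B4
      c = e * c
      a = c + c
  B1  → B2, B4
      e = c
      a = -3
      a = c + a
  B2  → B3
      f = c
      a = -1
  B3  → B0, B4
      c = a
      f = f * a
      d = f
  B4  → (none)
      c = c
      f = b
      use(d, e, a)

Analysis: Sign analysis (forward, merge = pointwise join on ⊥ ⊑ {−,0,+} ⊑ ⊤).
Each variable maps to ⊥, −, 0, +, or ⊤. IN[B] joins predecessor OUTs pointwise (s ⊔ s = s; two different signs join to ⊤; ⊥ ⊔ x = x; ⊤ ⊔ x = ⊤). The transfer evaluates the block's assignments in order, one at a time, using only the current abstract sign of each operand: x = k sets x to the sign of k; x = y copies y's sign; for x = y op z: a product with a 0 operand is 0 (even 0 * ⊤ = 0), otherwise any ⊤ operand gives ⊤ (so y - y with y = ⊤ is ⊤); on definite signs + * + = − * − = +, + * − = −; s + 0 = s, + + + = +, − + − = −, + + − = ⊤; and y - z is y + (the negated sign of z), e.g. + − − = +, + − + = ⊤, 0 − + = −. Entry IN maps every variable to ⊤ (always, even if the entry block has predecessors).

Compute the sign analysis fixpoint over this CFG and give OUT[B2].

Fixpoint table:
  B0:  IN=(all ⊤)  OUT=(all ⊤)
  B1:  IN=(all ⊤)  OUT=(all ⊤)
  B2:  IN=(all ⊤)  OUT={a:-; rest ⊤}
  B3:  IN={a:-; rest ⊤}  OUT={a:-, c:-; rest ⊤}
  B4:  IN=(all ⊤)  OUT=(all ⊤)

Merge at B2: IN[B2] = OUT[B1] = {a: ⊤, b: ⊤, c: ⊤, d: ⊤, e: ⊤, f: ⊤}
Applying B2's transfer function to that IN value gives OUT[B2] (row B2 above).

Answer: {a: -, b: ⊤, c: ⊤, d: ⊤, e: ⊤, f: ⊤}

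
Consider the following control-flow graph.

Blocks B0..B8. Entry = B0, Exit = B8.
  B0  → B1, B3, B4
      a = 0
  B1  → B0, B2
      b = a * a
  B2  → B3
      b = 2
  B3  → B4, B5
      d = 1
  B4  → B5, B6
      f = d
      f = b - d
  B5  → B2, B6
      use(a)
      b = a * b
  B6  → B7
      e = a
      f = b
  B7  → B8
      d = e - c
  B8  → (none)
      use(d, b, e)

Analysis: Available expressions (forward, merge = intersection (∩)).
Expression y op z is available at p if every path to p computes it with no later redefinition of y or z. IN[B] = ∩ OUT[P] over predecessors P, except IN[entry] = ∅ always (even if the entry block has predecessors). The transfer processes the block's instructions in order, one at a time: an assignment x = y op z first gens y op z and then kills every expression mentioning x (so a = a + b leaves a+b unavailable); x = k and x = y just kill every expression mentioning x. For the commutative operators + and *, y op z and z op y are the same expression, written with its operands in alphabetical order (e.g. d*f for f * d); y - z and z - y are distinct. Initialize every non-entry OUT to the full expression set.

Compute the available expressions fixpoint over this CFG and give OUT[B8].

Fixpoint table:
  B0: | IN={} | OUT={}
  B1: | IN={} | OUT={a*a}
  B2: | IN={} | OUT={}
  B3: | IN={} | OUT={}
  B4: | IN={} | OUT={b-d}
  B5: | IN={} | OUT={}
  B6: | IN={} | OUT={}
  B7: | IN={} | OUT={e-c}
  B8: | IN={e-c} | OUT={e-c}

Merge at B8: IN[B8] = OUT[B7] = {e-c}
Applying B8's transfer function to that IN value gives OUT[B8] (row B8 above).

Answer: {e-c}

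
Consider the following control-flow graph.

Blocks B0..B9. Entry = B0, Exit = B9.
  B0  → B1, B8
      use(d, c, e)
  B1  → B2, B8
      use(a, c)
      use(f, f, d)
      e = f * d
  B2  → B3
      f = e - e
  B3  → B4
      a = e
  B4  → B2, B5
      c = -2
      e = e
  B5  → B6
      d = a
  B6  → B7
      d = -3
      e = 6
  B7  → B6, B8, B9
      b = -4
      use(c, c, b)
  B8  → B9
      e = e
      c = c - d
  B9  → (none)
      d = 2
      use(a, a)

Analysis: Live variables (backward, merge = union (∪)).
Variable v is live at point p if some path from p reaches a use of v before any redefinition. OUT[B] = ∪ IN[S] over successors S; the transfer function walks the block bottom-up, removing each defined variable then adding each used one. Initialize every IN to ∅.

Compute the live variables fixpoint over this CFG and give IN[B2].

Per-block solution:
  B0:   IN={a, c, d, e, f}   OUT={a, c, d, e, f}
  B1:   IN={a, c, d, f}   OUT={a, c, d, e}
  B2:   IN={e}   OUT={e}
  B3:   IN={e}   OUT={a, e}
  B4:   IN={a, e}   OUT={a, c, e}
  B5:   IN={a, c}   OUT={a, c}
  B6:   IN={a, c}   OUT={a, c, d, e}
  B7:   IN={a, c, d, e}   OUT={a, c, d, e}
  B8:   IN={a, c, d, e}   OUT={a}
  B9:   IN={a}   OUT={}

Merge at B2: OUT[B2] = IN[B3] = {e}
Applying B2's transfer function to that OUT value gives IN[B2] (row B2 above).

Answer: {e}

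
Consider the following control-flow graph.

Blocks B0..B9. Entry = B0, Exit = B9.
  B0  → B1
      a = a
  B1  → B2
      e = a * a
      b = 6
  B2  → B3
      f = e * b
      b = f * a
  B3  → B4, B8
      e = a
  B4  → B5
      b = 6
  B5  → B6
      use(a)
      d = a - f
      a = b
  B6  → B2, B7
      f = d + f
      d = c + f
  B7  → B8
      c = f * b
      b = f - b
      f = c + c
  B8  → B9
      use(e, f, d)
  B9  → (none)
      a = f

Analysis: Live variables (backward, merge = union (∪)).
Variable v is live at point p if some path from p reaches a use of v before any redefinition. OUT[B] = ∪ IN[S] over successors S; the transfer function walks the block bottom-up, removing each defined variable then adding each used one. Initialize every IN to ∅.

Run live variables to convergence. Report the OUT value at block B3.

Converged values:
  B0:  IN={a, c, d}  OUT={a, c, d}
  B1:  IN={a, c, d}  OUT={a, b, c, d, e}
  B2:  IN={a, b, c, d, e}  OUT={a, c, d, f}
  B3:  IN={a, c, d, f}  OUT={a, c, d, e, f}
  B4:  IN={a, c, e, f}  OUT={a, b, c, e, f}
  B5:  IN={a, b, c, e, f}  OUT={a, b, c, d, e, f}
  B6:  IN={a, b, c, d, e, f}  OUT={a, b, c, d, e, f}
  B7:  IN={b, d, e, f}  OUT={d, e, f}
  B8:  IN={d, e, f}  OUT={f}
  B9:  IN={f}  OUT={}

Merge at B3: OUT[B3] = IN[B4] ⊔ IN[B8] = {a, c, d, e, f}

Answer: {a, c, d, e, f}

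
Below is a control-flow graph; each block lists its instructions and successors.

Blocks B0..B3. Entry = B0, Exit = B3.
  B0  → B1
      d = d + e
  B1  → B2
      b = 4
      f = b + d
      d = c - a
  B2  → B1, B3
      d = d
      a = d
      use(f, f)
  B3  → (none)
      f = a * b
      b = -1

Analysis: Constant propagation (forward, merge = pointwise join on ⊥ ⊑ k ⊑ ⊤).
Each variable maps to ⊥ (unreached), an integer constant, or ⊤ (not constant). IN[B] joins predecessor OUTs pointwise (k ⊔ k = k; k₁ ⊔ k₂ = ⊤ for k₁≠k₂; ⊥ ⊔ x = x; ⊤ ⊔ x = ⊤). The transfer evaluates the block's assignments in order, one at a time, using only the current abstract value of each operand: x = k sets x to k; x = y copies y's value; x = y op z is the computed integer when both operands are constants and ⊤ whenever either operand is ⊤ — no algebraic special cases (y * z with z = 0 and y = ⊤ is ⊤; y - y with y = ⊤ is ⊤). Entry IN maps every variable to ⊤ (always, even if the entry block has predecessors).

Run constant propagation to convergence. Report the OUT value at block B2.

Answer: {a: ⊤, b: 4, c: ⊤, d: ⊤, e: ⊤, f: ⊤}

Trace:
Fixpoint table:
  B0:  IN=(all ⊤)  OUT=(all ⊤)
  B1:  IN=(all ⊤)  OUT={b:4; rest ⊤}
  B2:  IN={b:4; rest ⊤}  OUT={b:4; rest ⊤}
  B3:  IN={b:4; rest ⊤}  OUT={b:-1; rest ⊤}

Merge at B2: IN[B2] = OUT[B1] = {a: ⊤, b: 4, c: ⊤, d: ⊤, e: ⊤, f: ⊤}
Applying B2's transfer function to that IN value gives OUT[B2] (row B2 above).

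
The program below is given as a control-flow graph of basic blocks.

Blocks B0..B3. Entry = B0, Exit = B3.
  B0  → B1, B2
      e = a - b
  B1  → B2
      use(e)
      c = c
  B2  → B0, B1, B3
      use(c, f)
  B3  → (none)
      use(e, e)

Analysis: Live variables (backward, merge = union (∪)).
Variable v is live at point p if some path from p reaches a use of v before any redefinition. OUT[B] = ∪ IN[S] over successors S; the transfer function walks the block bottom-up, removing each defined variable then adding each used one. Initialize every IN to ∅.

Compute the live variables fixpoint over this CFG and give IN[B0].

Answer: {a, b, c, f}

Derivation:
Fixpoint table:
  B0:   IN={a, b, c, f}   OUT={a, b, c, e, f}
  B1:   IN={a, b, c, e, f}   OUT={a, b, c, e, f}
  B2:   IN={a, b, c, e, f}   OUT={a, b, c, e, f}
  B3:   IN={e}   OUT={}

Merge at B0: OUT[B0] = IN[B1] ⊔ IN[B2] = {a, b, c, e, f}
Applying B0's transfer function to that OUT value gives IN[B0] (row B0 above).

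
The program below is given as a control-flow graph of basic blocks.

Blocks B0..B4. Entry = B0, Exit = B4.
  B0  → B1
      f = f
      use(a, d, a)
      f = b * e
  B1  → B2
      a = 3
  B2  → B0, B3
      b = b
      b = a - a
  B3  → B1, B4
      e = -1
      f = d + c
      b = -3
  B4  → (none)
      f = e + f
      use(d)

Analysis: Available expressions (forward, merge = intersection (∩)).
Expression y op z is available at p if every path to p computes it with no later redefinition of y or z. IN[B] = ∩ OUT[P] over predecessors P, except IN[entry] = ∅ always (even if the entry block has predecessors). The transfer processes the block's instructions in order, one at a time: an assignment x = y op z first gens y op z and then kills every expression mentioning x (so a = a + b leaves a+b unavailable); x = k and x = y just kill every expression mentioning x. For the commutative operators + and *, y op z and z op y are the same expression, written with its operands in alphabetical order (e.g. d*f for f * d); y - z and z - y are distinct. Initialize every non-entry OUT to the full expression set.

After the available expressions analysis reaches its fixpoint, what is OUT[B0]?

Fixpoint table:
  B0: | IN={} | OUT={b*e}
  B1: | IN={} | OUT={}
  B2: | IN={} | OUT={a-a}
  B3: | IN={a-a} | OUT={a-a, c+d}
  B4: | IN={a-a, c+d} | OUT={a-a, c+d}

Merge at B0 (entry node, so the boundary value {} is joined with the incoming edge(s)): IN[B0] = {} ∩ OUT[B2] = {}
Applying B0's transfer function to that IN value gives OUT[B0] (row B0 above).

Answer: {b*e}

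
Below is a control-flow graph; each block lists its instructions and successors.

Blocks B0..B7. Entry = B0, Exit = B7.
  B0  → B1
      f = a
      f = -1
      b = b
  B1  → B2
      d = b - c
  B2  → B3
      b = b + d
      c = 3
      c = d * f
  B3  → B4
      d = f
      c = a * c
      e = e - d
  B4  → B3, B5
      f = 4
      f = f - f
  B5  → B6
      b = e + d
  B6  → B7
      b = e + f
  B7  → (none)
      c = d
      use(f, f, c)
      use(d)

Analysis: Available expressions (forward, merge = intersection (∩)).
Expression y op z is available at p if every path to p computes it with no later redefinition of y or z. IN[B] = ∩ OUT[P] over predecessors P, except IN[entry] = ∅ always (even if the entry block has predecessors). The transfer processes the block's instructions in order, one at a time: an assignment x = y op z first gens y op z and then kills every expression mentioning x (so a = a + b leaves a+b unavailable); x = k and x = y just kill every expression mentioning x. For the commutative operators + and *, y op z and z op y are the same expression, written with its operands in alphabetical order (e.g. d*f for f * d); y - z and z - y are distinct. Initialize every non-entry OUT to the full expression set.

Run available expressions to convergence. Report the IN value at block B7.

Per-block solution:
  B0:  IN={}  OUT={}
  B1:  IN={}  OUT={b-c}
  B2:  IN={b-c}  OUT={d*f}
  B3:  IN={}  OUT={}
  B4:  IN={}  OUT={}
  B5:  IN={}  OUT={d+e}
  B6:  IN={d+e}  OUT={d+e, e+f}
  B7:  IN={d+e, e+f}  OUT={d+e, e+f}

Merge at B7: IN[B7] = OUT[B6] = {d+e, e+f}

Answer: {d+e, e+f}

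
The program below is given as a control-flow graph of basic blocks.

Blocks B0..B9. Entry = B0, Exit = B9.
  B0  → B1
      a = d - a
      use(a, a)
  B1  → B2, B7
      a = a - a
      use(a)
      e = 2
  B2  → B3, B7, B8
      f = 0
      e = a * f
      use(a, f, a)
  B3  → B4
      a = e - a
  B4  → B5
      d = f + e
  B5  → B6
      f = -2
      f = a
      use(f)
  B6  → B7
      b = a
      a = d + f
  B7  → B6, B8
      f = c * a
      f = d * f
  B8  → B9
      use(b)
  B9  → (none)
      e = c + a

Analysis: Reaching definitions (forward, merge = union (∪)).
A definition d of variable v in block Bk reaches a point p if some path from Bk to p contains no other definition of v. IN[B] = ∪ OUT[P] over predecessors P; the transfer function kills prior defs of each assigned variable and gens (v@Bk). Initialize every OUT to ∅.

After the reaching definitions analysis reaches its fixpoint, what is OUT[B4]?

Per-block solution:
  B0: | IN={} | OUT={a@B0}
  B1: | IN={a@B0} | OUT={a@B1, e@B1}
  B2: | IN={a@B1, e@B1} | OUT={a@B1, e@B2, f@B2}
  B3: | IN={a@B1, e@B2, f@B2} | OUT={a@B3, e@B2, f@B2}
  B4: | IN={a@B3, e@B2, f@B2} | OUT={a@B3, d@B4, e@B2, f@B2}
  B5: | IN={a@B3, d@B4, e@B2, f@B2} | OUT={a@B3, d@B4, e@B2, f@B5}
  B6: | IN={a@B1, a@B3, a@B6, b@B6, d@B4, e@B1, e@B2, f@B5, f@B7} | OUT={a@B6, b@B6, d@B4, e@B1, e@B2, f@B5, f@B7}
  B7: | IN={a@B1, a@B6, b@B6, d@B4, e@B1, e@B2, f@B2, f@B5, f@B7} | OUT={a@B1, a@B6, b@B6, d@B4, e@B1, e@B2, f@B7}
  B8: | IN={a@B1, a@B6, b@B6, d@B4, e@B1, e@B2, f@B2, f@B7} | OUT={a@B1, a@B6, b@B6, d@B4, e@B1, e@B2, f@B2, f@B7}
  B9: | IN={a@B1, a@B6, b@B6, d@B4, e@B1, e@B2, f@B2, f@B7} | OUT={a@B1, a@B6, b@B6, d@B4, e@B9, f@B2, f@B7}

Merge at B4: IN[B4] = OUT[B3] = {a@B3, e@B2, f@B2}
Applying B4's transfer function to that IN value gives OUT[B4] (row B4 above).

Answer: {a@B3, d@B4, e@B2, f@B2}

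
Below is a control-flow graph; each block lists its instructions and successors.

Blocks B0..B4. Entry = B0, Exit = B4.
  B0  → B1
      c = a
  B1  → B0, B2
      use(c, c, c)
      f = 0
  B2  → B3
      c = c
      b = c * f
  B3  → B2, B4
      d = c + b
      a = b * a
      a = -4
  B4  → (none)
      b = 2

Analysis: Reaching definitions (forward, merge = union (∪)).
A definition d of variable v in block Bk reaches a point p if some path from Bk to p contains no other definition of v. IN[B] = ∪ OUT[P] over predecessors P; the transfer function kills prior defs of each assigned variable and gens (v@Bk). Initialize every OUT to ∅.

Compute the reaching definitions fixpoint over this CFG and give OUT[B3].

Answer: {a@B3, b@B2, c@B2, d@B3, f@B1}

Derivation:
Converged values:
  B0:  IN={c@B0, f@B1}  OUT={c@B0, f@B1}
  B1:  IN={c@B0, f@B1}  OUT={c@B0, f@B1}
  B2:  IN={a@B3, b@B2, c@B0, c@B2, d@B3, f@B1}  OUT={a@B3, b@B2, c@B2, d@B3, f@B1}
  B3:  IN={a@B3, b@B2, c@B2, d@B3, f@B1}  OUT={a@B3, b@B2, c@B2, d@B3, f@B1}
  B4:  IN={a@B3, b@B2, c@B2, d@B3, f@B1}  OUT={a@B3, b@B4, c@B2, d@B3, f@B1}

Merge at B3: IN[B3] = OUT[B2] = {a@B3, b@B2, c@B2, d@B3, f@B1}
Applying B3's transfer function to that IN value gives OUT[B3] (row B3 above).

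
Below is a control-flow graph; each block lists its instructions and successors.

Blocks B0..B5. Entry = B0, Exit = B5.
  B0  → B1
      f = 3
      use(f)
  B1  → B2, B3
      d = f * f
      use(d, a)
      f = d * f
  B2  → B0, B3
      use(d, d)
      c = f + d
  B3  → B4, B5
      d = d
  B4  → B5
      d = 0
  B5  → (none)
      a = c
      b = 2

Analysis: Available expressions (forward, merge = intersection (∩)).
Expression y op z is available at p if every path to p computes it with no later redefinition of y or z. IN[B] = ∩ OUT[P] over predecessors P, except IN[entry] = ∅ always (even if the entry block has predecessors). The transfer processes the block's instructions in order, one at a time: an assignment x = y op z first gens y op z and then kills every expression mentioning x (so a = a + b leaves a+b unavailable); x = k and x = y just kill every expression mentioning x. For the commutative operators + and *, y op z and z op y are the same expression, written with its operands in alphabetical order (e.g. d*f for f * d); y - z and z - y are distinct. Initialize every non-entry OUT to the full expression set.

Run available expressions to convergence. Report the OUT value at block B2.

Per-block solution:
  B0:  IN={}  OUT={}
  B1:  IN={}  OUT={}
  B2:  IN={}  OUT={d+f}
  B3:  IN={}  OUT={}
  B4:  IN={}  OUT={}
  B5:  IN={}  OUT={}

Merge at B2: IN[B2] = OUT[B1] = {}
Applying B2's transfer function to that IN value gives OUT[B2] (row B2 above).

Answer: {d+f}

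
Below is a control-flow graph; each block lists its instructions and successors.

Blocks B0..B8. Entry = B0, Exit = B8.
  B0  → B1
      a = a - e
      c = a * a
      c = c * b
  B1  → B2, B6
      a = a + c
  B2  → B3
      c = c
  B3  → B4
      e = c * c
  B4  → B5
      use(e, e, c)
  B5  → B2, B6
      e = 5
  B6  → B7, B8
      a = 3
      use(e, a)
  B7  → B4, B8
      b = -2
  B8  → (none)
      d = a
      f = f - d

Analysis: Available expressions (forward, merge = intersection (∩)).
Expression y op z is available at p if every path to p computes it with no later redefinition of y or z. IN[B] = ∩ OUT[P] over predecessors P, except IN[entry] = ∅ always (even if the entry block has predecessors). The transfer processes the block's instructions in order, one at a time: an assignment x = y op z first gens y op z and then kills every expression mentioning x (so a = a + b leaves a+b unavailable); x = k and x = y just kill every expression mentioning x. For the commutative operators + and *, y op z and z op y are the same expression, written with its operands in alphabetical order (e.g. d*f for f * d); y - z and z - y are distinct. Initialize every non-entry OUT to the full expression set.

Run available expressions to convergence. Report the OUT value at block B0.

Per-block solution:
  B0:  IN={}  OUT={a*a}
  B1:  IN={a*a}  OUT={}
  B2:  IN={}  OUT={}
  B3:  IN={}  OUT={c*c}
  B4:  IN={}  OUT={}
  B5:  IN={}  OUT={}
  B6:  IN={}  OUT={}
  B7:  IN={}  OUT={}
  B8:  IN={}  OUT={}

B0 is the boundary node: IN[B0] = {}
Applying B0's transfer function to that IN value gives OUT[B0] (row B0 above).

Answer: {a*a}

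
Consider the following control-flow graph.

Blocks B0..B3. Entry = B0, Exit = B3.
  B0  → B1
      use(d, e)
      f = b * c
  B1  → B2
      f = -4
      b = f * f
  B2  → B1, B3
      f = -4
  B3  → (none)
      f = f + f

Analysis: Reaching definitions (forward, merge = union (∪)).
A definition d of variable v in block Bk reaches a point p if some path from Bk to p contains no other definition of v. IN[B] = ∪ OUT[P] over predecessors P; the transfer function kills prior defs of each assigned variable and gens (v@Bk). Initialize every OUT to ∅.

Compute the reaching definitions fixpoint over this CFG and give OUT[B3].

Converged values:
  B0: | IN={} | OUT={f@B0}
  B1: | IN={b@B1, f@B0, f@B2} | OUT={b@B1, f@B1}
  B2: | IN={b@B1, f@B1} | OUT={b@B1, f@B2}
  B3: | IN={b@B1, f@B2} | OUT={b@B1, f@B3}

Merge at B3: IN[B3] = OUT[B2] = {b@B1, f@B2}
Applying B3's transfer function to that IN value gives OUT[B3] (row B3 above).

Answer: {b@B1, f@B3}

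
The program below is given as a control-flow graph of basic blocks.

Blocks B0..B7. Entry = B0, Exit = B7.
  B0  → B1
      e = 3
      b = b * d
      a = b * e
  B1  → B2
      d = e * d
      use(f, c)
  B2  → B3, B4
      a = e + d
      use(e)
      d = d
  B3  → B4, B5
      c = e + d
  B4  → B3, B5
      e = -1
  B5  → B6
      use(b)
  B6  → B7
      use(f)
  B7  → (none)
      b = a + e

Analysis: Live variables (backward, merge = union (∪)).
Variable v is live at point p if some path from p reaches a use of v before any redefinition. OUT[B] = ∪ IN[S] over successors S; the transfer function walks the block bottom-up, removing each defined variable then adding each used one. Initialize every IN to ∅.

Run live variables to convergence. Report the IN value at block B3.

Per-block solution:
  B0: | IN={b, c, d, f} | OUT={b, c, d, e, f}
  B1: | IN={b, c, d, e, f} | OUT={b, d, e, f}
  B2: | IN={b, d, e, f} | OUT={a, b, d, e, f}
  B3: | IN={a, b, d, e, f} | OUT={a, b, d, e, f}
  B4: | IN={a, b, d, f} | OUT={a, b, d, e, f}
  B5: | IN={a, b, e, f} | OUT={a, e, f}
  B6: | IN={a, e, f} | OUT={a, e}
  B7: | IN={a, e} | OUT={}

Merge at B3: OUT[B3] = IN[B4] ⊔ IN[B5] = {a, b, d, e, f}
Applying B3's transfer function to that OUT value gives IN[B3] (row B3 above).

Answer: {a, b, d, e, f}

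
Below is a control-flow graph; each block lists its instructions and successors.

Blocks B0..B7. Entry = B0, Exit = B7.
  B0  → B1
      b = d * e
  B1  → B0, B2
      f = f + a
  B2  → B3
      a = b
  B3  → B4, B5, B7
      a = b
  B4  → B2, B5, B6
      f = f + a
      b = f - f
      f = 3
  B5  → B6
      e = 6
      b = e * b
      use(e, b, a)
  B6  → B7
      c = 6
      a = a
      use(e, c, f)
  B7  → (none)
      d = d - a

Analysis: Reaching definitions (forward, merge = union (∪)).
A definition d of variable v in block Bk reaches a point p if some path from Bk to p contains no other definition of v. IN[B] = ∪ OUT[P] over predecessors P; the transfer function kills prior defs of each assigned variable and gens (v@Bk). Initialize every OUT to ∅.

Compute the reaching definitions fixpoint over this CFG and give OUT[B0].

Answer: {b@B0, f@B1}

Working:
Per-block solution:
  B0: | IN={b@B0, f@B1} | OUT={b@B0, f@B1}
  B1: | IN={b@B0, f@B1} | OUT={b@B0, f@B1}
  B2: | IN={a@B3, b@B0, b@B4, f@B1, f@B4} | OUT={a@B2, b@B0, b@B4, f@B1, f@B4}
  B3: | IN={a@B2, b@B0, b@B4, f@B1, f@B4} | OUT={a@B3, b@B0, b@B4, f@B1, f@B4}
  B4: | IN={a@B3, b@B0, b@B4, f@B1, f@B4} | OUT={a@B3, b@B4, f@B4}
  B5: | IN={a@B3, b@B0, b@B4, f@B1, f@B4} | OUT={a@B3, b@B5, e@B5, f@B1, f@B4}
  B6: | IN={a@B3, b@B4, b@B5, e@B5, f@B1, f@B4} | OUT={a@B6, b@B4, b@B5, c@B6, e@B5, f@B1, f@B4}
  B7: | IN={a@B3, a@B6, b@B0, b@B4, b@B5, c@B6, e@B5, f@B1, f@B4} | OUT={a@B3, a@B6, b@B0, b@B4, b@B5, c@B6, d@B7, e@B5, f@B1, f@B4}

Merge at B0 (entry node, so the boundary value {} is joined with the incoming edge(s)): IN[B0] = {} ⊔ OUT[B1] = {b@B0, f@B1}
Applying B0's transfer function to that IN value gives OUT[B0] (row B0 above).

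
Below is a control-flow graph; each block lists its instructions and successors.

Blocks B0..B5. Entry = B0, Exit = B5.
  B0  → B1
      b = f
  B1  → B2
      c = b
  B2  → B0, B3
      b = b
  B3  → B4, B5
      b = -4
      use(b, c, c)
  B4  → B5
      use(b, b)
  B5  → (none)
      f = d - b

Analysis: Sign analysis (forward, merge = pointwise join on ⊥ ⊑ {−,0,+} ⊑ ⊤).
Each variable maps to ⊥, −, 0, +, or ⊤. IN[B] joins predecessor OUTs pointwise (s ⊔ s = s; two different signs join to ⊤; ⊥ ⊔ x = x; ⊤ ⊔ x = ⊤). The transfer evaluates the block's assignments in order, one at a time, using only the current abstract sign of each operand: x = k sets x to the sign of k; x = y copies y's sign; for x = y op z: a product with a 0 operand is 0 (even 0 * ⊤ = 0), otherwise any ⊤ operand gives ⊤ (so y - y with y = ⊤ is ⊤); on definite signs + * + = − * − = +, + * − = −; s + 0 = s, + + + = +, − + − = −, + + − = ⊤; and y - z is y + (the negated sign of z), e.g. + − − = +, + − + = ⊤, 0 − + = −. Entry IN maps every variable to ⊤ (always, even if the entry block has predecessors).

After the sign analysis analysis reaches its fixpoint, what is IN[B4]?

Answer: {a: ⊤, b: -, c: ⊤, d: ⊤, e: ⊤, f: ⊤}

Working:
Converged values:
  B0:   IN=(all ⊤)   OUT=(all ⊤)
  B1:   IN=(all ⊤)   OUT=(all ⊤)
  B2:   IN=(all ⊤)   OUT=(all ⊤)
  B3:   IN=(all ⊤)   OUT={b:-; rest ⊤}
  B4:   IN={b:-; rest ⊤}   OUT={b:-; rest ⊤}
  B5:   IN={b:-; rest ⊤}   OUT={b:-; rest ⊤}

Merge at B4: IN[B4] = OUT[B3] = {a: ⊤, b: -, c: ⊤, d: ⊤, e: ⊤, f: ⊤}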